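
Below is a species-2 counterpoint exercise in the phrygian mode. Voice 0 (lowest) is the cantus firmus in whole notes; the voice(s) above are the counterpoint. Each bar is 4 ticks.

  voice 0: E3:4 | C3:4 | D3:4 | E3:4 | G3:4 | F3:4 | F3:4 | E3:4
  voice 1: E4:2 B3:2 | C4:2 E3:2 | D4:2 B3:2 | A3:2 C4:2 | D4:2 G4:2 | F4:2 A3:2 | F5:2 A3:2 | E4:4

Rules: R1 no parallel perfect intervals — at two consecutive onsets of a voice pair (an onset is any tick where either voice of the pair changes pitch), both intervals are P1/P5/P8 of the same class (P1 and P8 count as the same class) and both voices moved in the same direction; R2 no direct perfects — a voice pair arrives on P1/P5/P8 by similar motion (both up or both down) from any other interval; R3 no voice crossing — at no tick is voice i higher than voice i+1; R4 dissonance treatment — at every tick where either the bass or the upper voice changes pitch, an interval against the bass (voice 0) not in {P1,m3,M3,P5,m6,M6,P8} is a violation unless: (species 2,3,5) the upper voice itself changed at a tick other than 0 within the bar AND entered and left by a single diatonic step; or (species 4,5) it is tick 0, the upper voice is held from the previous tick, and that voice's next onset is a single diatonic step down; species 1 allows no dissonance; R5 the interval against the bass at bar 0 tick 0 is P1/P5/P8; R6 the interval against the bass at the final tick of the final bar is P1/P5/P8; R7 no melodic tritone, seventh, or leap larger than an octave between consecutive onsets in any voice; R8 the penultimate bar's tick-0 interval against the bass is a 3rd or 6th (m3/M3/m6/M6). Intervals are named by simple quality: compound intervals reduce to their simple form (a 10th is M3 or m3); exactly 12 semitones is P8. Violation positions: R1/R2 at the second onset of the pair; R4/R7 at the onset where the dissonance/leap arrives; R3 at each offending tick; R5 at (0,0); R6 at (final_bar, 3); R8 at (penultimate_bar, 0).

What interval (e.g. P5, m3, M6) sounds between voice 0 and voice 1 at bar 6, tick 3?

M3

voice 0=F3 voice 1=A3 -> M3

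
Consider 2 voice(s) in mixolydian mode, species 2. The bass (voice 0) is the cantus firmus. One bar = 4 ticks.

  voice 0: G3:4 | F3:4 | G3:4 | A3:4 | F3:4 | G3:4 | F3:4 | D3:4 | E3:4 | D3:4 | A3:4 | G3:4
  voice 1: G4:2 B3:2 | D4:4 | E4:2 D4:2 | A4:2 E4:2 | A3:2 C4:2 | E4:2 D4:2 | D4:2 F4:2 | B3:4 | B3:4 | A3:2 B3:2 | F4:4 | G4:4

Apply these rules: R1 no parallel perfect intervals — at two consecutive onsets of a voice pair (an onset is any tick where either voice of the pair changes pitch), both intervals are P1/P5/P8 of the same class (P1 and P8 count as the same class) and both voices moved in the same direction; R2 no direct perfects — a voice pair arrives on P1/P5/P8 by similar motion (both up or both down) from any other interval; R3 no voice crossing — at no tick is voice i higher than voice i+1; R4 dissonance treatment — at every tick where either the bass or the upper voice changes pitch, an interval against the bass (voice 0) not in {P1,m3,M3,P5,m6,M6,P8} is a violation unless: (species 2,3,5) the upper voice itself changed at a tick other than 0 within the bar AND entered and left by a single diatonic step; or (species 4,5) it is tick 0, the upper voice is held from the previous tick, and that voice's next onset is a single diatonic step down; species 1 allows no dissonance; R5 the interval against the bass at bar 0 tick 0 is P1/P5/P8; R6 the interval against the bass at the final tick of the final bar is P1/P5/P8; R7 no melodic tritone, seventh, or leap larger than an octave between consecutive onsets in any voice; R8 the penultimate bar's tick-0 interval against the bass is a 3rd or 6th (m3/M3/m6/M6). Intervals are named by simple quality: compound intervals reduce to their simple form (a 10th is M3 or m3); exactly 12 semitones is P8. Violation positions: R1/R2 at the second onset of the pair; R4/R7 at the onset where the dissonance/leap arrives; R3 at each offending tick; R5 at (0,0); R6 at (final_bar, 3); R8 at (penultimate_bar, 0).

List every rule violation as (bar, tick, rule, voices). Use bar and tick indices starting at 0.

bar 0: v0=G3 v1=G4 downbeat P8
bar 1: v0=F3 v1=D4 downbeat M6
bar 2: v0=G3 v1=E4 downbeat M6
bar 3: v0=A3 v1=A4 downbeat P8
bar 4: v0=F3 v1=A3 downbeat M3
bar 5: v0=G3 v1=E4 downbeat M6
bar 6: v0=F3 v1=D4 downbeat M6
bar 7: v0=D3 v1=B3 downbeat M6
bar 8: v0=E3 v1=B3 downbeat P5
bar 9: v0=D3 v1=A3 downbeat P5
bar 10: v0=A3 v1=F4 downbeat m6
bar 11: v0=G3 v1=G4 downbeat P8
  -> R2 @ bar 3 tick 0 v(0, 1): G3/D4 P5 -> A3/A4 P8 similar
  -> R7 @ bar 7 tick 0 v(1,): F4->B3 leap 6st
  -> R1 @ bar 9 tick 0 v(0, 1): E3/B3 P5 -> D3/A3 P5 similar
  -> R7 @ bar 10 tick 0 v(1,): B3->F4 leap 6st

(3, 0, R2, (0, 1))
(7, 0, R7, (1,))
(9, 0, R1, (0, 1))
(10, 0, R7, (1,))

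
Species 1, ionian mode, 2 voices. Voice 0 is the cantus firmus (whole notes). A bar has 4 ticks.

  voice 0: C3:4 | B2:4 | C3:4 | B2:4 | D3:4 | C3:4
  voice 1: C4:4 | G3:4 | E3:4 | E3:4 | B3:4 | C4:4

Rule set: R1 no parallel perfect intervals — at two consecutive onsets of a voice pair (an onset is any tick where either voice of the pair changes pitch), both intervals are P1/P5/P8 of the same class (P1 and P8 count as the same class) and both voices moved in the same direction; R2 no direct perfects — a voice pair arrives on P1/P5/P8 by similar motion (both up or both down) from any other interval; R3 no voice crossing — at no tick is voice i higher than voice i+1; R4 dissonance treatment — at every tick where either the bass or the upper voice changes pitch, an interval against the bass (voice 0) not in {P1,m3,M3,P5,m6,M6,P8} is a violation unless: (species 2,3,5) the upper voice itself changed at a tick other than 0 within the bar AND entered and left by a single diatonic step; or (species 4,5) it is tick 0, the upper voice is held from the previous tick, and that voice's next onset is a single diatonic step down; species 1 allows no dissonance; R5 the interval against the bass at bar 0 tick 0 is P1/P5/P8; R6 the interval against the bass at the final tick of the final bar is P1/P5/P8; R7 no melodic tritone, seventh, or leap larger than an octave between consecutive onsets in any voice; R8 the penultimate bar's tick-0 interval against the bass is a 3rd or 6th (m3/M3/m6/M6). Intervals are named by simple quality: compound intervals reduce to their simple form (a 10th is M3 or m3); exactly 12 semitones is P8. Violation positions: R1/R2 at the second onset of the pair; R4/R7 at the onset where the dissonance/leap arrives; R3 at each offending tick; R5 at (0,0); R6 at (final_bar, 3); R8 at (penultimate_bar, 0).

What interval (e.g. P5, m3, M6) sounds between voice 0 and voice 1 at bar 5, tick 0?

voice 0=C3 voice 1=C4 -> P8

P8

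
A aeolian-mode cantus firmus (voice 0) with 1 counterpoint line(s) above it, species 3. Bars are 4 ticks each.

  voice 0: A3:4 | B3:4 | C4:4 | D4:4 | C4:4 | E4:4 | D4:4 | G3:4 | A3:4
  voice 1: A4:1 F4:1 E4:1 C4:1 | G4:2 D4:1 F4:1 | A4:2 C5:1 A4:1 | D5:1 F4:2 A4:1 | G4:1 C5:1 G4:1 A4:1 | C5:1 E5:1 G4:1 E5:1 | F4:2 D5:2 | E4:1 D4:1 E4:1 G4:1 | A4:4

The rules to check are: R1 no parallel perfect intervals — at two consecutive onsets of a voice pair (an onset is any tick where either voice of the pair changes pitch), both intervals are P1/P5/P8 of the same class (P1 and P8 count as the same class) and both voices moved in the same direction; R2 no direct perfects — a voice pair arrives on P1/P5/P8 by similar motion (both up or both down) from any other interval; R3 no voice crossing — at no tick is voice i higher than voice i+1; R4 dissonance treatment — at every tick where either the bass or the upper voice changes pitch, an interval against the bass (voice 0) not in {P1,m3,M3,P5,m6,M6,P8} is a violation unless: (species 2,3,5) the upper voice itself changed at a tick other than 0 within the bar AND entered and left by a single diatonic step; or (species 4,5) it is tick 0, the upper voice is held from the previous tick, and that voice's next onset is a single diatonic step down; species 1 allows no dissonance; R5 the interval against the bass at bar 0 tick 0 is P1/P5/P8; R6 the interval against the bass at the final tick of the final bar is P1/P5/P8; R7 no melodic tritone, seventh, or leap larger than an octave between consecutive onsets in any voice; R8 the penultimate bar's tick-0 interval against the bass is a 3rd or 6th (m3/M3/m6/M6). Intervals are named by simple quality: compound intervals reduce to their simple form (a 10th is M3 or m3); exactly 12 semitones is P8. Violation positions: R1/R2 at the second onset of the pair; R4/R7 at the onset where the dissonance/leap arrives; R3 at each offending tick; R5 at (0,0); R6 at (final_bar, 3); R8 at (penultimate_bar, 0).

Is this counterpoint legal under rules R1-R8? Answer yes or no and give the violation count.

bar 0: v0=A3 v1=A4 (P8)
bar 1: v0=B3 v1=G4 (m6)
bar 2: v0=C4 v1=A4 (M6)
bar 3: v0=D4 v1=D5 (P8)
bar 4: v0=C4 v1=G4 (P5)
bar 5: v0=E4 v1=C5 (m6)
bar 6: v0=D4 v1=F4 (m3)
bar 7: v0=G3 v1=E4 (M6)
bar 8: v0=A3 v1=A4 (P8)
  R4 @ bar1.3: B3/F4 TT untreated
  R2 @ bar3.0: C4/A4 M6 -> D4/D5 P8 similar
  R1 @ bar4.0: D4/A4 P5 -> C4/G4 P5 similar
  R7 @ bar6.0: E5->F4 leap 11st
  R7 @ bar7.0: D5->E4 leap 10st
  R1 @ bar8.0: G3/G4 P8 -> A3/A4 P8 similar

No (6 violations)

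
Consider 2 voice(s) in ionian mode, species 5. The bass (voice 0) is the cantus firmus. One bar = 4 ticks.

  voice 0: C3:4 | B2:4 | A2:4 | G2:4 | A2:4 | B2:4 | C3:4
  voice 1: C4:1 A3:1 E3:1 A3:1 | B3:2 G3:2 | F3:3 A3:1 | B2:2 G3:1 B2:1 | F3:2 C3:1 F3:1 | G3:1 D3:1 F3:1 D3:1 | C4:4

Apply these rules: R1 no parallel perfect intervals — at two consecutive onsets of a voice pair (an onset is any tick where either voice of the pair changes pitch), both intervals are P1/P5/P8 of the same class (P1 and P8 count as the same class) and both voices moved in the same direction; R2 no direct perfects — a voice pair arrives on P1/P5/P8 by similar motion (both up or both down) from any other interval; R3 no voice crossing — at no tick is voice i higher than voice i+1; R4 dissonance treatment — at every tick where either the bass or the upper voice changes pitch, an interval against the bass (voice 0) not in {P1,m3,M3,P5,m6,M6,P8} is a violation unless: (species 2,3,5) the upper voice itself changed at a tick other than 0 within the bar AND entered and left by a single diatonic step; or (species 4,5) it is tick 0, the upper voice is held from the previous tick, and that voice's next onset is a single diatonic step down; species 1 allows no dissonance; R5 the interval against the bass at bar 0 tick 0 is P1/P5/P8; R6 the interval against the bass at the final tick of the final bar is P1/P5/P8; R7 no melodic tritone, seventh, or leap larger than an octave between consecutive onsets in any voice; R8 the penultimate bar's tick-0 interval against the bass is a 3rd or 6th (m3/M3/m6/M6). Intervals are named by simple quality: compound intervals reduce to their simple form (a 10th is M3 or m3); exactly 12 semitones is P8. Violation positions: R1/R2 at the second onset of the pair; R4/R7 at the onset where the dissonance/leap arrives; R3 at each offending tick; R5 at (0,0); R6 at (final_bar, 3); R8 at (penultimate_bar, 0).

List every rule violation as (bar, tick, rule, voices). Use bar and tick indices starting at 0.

bar 0: v0=C3 v1=C4 downbeat P8
bar 1: v0=B2 v1=B3 downbeat P8
bar 2: v0=A2 v1=F3 downbeat m6
bar 3: v0=G2 v1=B2 downbeat M3
bar 4: v0=A2 v1=F3 downbeat m6
bar 5: v0=B2 v1=G3 downbeat m6
bar 6: v0=C3 v1=C4 downbeat P8
  -> R7 @ bar 3 tick 0 v(1,): A3->B2 leap 10st
  -> R7 @ bar 4 tick 0 v(1,): B2->F3 leap 6st
  -> R4 @ bar 5 tick 2 v(0, 1): B2/F3 TT untreated
  -> R2 @ bar 6 tick 0 v(0, 1): B2/D3 m3 -> C3/C4 P8 similar
  -> R7 @ bar 6 tick 0 v(1,): D3->C4 leap 10st

(3, 0, R7, (1,))
(4, 0, R7, (1,))
(5, 2, R4, (0, 1))
(6, 0, R2, (0, 1))
(6, 0, R7, (1,))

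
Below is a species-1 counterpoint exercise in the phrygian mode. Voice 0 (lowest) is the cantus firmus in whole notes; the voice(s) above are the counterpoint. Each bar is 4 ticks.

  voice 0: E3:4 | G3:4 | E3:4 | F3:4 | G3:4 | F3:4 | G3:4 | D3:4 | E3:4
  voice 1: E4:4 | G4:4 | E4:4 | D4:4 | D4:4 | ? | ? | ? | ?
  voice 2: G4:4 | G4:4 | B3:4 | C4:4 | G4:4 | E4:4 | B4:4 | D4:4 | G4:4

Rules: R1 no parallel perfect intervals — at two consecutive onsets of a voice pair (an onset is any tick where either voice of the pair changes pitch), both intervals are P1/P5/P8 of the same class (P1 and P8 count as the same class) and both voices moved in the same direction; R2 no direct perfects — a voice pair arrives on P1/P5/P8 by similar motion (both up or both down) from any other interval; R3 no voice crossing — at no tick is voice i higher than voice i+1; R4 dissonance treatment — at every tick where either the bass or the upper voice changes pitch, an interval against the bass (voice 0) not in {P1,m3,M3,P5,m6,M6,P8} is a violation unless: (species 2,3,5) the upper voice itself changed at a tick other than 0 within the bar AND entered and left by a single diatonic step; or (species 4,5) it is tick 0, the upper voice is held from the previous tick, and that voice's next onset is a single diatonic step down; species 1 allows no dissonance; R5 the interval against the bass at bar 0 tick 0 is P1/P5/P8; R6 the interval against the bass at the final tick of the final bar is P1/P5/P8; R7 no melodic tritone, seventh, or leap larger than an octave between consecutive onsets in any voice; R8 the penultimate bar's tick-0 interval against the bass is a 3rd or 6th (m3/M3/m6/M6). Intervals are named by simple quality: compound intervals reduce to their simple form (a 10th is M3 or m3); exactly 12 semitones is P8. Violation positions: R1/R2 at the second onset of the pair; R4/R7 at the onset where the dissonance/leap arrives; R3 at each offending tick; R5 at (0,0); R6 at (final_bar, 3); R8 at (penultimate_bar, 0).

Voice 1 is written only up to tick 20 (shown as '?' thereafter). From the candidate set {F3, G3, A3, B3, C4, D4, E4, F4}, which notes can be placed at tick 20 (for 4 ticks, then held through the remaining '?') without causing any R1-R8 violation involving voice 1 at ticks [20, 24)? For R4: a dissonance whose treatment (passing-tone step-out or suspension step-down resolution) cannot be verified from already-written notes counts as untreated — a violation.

F3: violates R2
G3: violates R4
A3: violates R2
B3: violates R4
C4: violates R1
D4: legal
E4: violates R4
F4: violates R3

{D4}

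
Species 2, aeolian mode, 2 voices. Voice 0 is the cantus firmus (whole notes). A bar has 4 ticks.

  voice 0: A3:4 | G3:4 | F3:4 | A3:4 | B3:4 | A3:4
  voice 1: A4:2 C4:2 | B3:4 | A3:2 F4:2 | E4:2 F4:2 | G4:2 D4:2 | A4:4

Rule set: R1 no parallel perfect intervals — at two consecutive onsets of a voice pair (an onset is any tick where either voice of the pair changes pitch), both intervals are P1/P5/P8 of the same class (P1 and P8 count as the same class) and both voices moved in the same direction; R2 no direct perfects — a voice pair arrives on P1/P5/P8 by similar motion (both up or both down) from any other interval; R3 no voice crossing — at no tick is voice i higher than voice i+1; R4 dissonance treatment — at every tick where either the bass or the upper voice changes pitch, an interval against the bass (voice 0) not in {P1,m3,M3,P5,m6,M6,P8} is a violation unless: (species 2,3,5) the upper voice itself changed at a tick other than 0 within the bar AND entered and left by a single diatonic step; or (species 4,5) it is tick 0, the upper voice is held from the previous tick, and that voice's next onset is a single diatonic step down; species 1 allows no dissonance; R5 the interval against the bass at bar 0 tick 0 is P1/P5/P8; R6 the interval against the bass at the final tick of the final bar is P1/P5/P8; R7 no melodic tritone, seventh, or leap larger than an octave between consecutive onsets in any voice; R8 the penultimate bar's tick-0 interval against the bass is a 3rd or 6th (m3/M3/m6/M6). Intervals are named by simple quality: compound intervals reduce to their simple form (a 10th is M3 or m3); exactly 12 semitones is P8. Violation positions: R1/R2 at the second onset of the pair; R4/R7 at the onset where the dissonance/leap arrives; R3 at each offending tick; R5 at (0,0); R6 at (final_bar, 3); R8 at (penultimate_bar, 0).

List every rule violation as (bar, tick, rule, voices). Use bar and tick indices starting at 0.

No violations across 6 bars (A3..A3 vs A4..A4).

bar 0: v0=A3 v1=A4 downbeat P8
bar 1: v0=G3 v1=B3 downbeat M3
bar 2: v0=F3 v1=A3 downbeat M3
bar 3: v0=A3 v1=E4 downbeat P5
bar 4: v0=B3 v1=G4 downbeat m6
bar 5: v0=A3 v1=A4 downbeat P8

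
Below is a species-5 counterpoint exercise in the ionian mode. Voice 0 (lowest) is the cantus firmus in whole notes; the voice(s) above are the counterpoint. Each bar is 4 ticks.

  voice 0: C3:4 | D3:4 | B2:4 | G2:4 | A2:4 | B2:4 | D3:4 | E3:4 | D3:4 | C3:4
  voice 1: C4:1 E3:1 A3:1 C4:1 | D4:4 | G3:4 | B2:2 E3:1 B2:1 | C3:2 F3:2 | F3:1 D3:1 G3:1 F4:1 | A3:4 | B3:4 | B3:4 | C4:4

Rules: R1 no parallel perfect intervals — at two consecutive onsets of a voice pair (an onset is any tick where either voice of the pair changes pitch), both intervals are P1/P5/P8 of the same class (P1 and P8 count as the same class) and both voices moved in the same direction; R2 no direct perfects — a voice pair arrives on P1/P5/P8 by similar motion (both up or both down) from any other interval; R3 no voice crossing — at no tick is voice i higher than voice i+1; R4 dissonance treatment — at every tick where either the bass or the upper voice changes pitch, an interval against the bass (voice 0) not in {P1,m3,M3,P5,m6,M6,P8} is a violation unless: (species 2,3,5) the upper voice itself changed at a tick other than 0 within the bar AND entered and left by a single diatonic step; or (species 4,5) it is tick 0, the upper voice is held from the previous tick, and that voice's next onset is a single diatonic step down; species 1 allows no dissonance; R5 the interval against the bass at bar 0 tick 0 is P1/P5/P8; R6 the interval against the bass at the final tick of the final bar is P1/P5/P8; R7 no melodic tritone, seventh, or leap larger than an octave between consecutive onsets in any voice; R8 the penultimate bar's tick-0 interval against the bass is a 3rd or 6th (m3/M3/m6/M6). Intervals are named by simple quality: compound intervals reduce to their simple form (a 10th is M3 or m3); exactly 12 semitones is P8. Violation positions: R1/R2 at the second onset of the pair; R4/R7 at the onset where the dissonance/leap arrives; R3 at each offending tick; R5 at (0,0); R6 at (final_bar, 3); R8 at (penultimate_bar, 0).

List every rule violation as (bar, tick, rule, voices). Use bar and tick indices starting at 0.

(1, 0, R1, (0, 1))
(5, 0, R4, (0, 1))
(5, 3, R4, (0, 1))
(5, 3, R7, (1,))
(7, 0, R1, (0, 1))

bar 0: v0=C3 v1=C4 downbeat P8
bar 1: v0=D3 v1=D4 downbeat P8
bar 2: v0=B2 v1=G3 downbeat m6
bar 3: v0=G2 v1=B2 downbeat M3
bar 4: v0=A2 v1=C3 downbeat m3
bar 5: v0=B2 v1=F3 downbeat TT
bar 6: v0=D3 v1=A3 downbeat P5
bar 7: v0=E3 v1=B3 downbeat P5
bar 8: v0=D3 v1=B3 downbeat M6
bar 9: v0=C3 v1=C4 downbeat P8
  -> R1 @ bar 1 tick 0 v(0, 1): C3/C4 P8 -> D3/D4 P8 similar
  -> R4 @ bar 5 tick 0 v(0, 1): B2/F3 TT untreated
  -> R4 @ bar 5 tick 3 v(0, 1): B2/F4 TT untreated
  -> R7 @ bar 5 tick 3 v(1,): G3->F4 leap 10st
  -> R1 @ bar 7 tick 0 v(0, 1): D3/A3 P5 -> E3/B3 P5 similar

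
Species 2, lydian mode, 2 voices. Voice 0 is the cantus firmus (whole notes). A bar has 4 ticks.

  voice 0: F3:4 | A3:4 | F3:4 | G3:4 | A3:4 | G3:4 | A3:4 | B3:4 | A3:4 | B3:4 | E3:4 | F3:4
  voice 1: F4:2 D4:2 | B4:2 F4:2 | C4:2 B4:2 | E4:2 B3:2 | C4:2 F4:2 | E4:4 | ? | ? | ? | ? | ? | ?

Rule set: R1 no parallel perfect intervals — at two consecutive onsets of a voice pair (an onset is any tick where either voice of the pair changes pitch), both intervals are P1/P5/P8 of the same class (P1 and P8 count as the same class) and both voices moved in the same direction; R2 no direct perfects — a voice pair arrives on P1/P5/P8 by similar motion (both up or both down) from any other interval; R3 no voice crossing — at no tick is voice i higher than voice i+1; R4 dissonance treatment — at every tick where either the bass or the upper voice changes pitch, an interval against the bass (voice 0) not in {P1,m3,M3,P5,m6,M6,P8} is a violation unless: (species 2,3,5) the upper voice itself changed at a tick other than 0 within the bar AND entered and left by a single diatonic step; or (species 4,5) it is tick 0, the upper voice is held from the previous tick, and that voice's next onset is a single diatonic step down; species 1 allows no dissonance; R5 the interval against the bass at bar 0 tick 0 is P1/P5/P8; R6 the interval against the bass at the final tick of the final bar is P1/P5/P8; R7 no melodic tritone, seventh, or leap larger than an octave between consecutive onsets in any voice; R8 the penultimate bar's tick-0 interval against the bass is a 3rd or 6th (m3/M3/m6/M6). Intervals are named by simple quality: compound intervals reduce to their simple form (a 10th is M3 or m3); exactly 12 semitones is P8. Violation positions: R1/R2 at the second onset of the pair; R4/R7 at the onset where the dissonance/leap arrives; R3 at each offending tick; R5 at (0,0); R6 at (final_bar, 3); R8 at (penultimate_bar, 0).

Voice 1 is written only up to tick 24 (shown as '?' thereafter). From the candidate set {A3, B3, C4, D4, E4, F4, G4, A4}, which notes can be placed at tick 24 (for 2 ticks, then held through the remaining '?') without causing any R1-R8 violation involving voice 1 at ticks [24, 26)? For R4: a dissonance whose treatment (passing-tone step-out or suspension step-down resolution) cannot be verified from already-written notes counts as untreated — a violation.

A3: legal
B3: violates R4
C4: legal
D4: violates R4
E4: legal
F4: legal
G4: violates R4
A4: violates R2

{A3, C4, E4, F4}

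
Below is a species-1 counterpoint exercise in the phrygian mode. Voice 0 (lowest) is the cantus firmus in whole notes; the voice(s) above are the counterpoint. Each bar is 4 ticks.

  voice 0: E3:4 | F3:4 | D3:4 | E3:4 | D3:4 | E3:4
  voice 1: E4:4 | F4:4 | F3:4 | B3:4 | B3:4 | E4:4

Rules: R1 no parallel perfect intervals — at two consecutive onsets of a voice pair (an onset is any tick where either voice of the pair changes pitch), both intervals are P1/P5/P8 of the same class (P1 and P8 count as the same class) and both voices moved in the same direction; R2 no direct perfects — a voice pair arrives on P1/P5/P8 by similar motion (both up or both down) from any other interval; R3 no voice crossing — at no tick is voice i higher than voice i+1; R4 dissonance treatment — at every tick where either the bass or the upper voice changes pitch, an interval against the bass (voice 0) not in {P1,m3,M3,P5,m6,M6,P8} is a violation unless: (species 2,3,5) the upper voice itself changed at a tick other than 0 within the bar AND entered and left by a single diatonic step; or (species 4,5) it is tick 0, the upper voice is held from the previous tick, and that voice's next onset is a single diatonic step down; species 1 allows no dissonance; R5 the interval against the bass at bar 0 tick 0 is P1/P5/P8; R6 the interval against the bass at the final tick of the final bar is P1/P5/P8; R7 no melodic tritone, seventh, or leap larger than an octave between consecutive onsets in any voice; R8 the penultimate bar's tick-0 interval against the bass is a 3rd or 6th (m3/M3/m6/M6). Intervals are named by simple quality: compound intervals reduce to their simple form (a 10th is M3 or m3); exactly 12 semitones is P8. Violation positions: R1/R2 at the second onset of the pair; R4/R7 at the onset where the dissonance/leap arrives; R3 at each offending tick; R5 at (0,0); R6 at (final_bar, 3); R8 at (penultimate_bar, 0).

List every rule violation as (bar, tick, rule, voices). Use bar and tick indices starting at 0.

(1, 0, R1, (0, 1))
(3, 0, R2, (0, 1))
(3, 0, R7, (1,))
(5, 0, R2, (0, 1))

bar 0: v0=E3 v1=E4 downbeat P8
bar 1: v0=F3 v1=F4 downbeat P8
bar 2: v0=D3 v1=F3 downbeat m3
bar 3: v0=E3 v1=B3 downbeat P5
bar 4: v0=D3 v1=B3 downbeat M6
bar 5: v0=E3 v1=E4 downbeat P8
  -> R1 @ bar 1 tick 0 v(0, 1): E3/E4 P8 -> F3/F4 P8 similar
  -> R2 @ bar 3 tick 0 v(0, 1): D3/F3 m3 -> E3/B3 P5 similar
  -> R7 @ bar 3 tick 0 v(1,): F3->B3 leap 6st
  -> R2 @ bar 5 tick 0 v(0, 1): D3/B3 M6 -> E3/E4 P8 similar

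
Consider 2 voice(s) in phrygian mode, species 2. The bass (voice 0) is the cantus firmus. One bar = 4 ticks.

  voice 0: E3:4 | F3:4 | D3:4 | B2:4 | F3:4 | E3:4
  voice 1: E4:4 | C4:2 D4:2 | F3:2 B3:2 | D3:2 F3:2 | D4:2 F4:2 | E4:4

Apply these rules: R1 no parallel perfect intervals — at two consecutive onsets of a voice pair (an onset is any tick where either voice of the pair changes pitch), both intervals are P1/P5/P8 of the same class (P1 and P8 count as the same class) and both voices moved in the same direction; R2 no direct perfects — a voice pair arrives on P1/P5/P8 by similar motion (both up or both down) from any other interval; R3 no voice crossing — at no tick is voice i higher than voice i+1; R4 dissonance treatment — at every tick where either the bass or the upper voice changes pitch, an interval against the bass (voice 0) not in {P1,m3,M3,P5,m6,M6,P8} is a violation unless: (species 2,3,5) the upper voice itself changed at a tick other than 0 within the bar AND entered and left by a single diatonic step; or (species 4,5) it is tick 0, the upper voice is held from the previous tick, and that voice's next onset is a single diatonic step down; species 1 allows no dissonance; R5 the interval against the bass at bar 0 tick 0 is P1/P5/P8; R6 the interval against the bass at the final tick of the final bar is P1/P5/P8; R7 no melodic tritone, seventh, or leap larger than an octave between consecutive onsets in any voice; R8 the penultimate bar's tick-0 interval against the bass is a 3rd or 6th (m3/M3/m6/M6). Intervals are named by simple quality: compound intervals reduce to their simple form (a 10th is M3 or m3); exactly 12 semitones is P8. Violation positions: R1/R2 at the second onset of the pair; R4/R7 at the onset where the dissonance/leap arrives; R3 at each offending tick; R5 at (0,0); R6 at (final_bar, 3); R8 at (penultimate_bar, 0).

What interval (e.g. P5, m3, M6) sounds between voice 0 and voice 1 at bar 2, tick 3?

voice 0=D3 voice 1=B3 -> M6

M6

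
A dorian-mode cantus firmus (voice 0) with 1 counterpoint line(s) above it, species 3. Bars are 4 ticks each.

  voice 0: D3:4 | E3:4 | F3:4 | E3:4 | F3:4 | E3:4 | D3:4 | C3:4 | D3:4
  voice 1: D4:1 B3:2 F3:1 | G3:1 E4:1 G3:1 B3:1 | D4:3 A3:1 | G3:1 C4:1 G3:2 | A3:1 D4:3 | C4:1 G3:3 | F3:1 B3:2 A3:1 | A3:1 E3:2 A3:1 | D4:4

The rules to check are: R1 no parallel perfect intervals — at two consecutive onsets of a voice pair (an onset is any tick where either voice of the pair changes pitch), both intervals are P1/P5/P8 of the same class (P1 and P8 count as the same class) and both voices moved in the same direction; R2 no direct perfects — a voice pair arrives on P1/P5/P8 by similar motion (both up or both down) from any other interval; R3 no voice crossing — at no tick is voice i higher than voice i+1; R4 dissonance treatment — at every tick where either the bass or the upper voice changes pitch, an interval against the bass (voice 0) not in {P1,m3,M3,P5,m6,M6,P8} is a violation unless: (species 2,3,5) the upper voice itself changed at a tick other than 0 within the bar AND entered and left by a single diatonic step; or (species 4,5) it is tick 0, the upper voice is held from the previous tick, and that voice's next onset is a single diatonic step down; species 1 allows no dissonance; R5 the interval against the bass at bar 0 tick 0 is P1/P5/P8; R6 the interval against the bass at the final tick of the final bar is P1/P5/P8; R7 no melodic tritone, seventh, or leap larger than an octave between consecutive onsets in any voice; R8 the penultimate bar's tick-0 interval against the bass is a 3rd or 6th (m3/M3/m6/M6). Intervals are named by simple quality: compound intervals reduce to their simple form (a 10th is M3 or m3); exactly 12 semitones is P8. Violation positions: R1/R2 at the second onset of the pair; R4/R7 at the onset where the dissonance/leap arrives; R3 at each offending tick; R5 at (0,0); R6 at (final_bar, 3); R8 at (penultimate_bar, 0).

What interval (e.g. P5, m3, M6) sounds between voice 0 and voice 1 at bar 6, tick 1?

M6

voice 0=D3 voice 1=B3 -> M6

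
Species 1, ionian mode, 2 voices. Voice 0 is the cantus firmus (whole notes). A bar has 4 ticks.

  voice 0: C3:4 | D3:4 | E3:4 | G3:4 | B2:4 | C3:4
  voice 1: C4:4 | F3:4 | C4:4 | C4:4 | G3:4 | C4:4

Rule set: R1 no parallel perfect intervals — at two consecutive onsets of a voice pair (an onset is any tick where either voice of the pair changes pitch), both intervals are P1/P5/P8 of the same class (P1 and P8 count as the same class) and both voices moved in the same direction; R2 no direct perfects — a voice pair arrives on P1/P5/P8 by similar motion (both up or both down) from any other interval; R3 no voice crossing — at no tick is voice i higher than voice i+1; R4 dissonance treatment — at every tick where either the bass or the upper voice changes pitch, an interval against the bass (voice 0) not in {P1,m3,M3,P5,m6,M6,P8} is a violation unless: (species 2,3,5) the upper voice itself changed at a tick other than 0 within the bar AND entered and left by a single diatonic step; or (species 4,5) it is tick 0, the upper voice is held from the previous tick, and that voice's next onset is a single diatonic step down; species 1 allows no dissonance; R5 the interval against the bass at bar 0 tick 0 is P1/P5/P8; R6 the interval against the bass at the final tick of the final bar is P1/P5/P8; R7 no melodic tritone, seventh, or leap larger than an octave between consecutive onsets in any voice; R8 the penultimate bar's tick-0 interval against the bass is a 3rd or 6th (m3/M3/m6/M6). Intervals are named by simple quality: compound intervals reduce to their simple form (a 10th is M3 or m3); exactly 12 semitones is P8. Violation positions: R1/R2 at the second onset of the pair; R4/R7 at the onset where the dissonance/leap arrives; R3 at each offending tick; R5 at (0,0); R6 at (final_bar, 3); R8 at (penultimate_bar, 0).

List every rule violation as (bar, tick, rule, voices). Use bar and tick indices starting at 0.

bar 0: v0=C3 v1=C4 downbeat P8
bar 1: v0=D3 v1=F3 downbeat m3
bar 2: v0=E3 v1=C4 downbeat m6
bar 3: v0=G3 v1=C4 downbeat P4
bar 4: v0=B2 v1=G3 downbeat m6
bar 5: v0=C3 v1=C4 downbeat P8
  -> R4 @ bar 3 tick 0 v(0, 1): G3/C4 P4 untreated
  -> R2 @ bar 5 tick 0 v(0, 1): B2/G3 m6 -> C3/C4 P8 similar

(3, 0, R4, (0, 1))
(5, 0, R2, (0, 1))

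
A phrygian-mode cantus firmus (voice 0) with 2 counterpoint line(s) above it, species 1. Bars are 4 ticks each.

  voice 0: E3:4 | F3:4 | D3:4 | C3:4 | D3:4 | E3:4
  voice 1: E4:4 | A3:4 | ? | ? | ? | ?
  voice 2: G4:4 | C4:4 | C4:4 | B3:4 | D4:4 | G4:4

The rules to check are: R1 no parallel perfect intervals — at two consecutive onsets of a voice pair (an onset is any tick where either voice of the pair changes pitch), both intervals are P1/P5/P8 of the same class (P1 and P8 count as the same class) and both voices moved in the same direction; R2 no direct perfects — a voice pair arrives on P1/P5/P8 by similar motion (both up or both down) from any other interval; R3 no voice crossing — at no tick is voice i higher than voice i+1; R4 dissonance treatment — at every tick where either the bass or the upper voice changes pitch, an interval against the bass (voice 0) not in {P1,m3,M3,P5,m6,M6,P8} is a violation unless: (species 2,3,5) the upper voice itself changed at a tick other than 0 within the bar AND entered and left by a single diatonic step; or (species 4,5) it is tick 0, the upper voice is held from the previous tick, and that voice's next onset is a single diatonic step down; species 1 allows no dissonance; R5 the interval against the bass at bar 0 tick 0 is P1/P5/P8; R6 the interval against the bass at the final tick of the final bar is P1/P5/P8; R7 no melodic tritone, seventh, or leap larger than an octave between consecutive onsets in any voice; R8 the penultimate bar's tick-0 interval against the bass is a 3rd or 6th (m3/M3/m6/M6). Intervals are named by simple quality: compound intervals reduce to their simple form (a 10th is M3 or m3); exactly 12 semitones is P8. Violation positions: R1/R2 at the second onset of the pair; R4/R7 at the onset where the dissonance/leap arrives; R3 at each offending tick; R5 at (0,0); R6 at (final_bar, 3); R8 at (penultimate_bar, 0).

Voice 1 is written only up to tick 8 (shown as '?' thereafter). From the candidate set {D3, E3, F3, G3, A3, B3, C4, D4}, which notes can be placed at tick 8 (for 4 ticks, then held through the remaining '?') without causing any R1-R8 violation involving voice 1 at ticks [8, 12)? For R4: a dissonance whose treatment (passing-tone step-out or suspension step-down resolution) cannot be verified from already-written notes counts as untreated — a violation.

{A3, B3, F3}

D3: violates R2
E3: violates R4
F3: legal
G3: violates R4
A3: legal
B3: legal
C4: violates R4
D4: violates R3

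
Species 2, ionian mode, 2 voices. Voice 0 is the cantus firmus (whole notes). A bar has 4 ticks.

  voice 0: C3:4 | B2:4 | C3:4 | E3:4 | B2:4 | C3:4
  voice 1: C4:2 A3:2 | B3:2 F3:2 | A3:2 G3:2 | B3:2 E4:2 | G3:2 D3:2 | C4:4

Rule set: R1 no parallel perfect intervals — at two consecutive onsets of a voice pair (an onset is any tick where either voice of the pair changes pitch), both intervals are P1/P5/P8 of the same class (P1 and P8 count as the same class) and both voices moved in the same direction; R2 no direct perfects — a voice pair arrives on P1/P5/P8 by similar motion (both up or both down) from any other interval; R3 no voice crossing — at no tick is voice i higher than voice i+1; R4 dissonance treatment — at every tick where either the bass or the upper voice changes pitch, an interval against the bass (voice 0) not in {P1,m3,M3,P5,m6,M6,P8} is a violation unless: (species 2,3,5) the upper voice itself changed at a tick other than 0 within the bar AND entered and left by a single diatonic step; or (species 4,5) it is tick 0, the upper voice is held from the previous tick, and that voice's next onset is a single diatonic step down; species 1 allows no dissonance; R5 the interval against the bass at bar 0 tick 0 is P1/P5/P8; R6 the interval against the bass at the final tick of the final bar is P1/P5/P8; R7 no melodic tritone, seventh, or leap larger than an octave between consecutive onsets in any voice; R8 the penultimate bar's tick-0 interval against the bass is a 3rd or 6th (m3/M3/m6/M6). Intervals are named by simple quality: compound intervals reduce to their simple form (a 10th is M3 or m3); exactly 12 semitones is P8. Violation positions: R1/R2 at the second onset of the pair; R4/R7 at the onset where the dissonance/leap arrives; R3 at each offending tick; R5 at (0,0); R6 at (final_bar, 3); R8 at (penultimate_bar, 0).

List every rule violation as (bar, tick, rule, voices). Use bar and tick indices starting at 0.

(1, 2, R4, (0, 1))
(1, 2, R7, (1,))
(3, 0, R1, (0, 1))
(5, 0, R2, (0, 1))
(5, 0, R7, (1,))

bar 0: v0=C3 v1=C4 downbeat P8
bar 1: v0=B2 v1=B3 downbeat P8
bar 2: v0=C3 v1=A3 downbeat M6
bar 3: v0=E3 v1=B3 downbeat P5
bar 4: v0=B2 v1=G3 downbeat m6
bar 5: v0=C3 v1=C4 downbeat P8
  -> R4 @ bar 1 tick 2 v(0, 1): B2/F3 TT untreated
  -> R7 @ bar 1 tick 2 v(1,): B3->F3 leap 6st
  -> R1 @ bar 3 tick 0 v(0, 1): C3/G3 P5 -> E3/B3 P5 similar
  -> R2 @ bar 5 tick 0 v(0, 1): B2/D3 m3 -> C3/C4 P8 similar
  -> R7 @ bar 5 tick 0 v(1,): D3->C4 leap 10st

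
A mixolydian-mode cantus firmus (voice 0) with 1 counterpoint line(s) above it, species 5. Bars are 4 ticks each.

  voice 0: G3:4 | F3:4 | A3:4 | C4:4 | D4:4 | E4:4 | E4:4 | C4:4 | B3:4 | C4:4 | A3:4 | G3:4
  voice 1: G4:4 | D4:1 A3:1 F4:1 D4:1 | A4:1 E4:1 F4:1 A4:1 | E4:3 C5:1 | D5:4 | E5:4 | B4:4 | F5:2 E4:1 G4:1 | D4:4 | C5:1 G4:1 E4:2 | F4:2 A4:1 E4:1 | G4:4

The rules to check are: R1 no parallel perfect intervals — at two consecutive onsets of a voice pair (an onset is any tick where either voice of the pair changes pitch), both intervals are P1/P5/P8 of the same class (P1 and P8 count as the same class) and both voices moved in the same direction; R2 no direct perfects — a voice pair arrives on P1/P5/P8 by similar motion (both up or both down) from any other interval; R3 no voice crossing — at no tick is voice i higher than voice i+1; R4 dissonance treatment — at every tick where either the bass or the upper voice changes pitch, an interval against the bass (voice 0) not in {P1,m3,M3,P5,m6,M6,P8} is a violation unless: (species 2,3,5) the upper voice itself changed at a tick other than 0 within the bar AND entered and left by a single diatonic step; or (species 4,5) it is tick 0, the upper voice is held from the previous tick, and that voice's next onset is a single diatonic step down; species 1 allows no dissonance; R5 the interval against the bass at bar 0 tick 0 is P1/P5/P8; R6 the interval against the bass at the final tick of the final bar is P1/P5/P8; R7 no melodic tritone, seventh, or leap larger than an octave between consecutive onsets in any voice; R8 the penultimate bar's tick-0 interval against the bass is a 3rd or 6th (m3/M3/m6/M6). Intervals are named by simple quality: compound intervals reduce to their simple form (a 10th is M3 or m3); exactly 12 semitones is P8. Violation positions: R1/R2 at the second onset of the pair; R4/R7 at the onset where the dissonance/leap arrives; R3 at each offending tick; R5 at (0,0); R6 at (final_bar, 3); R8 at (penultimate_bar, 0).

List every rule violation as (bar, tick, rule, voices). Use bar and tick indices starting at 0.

(2, 0, R2, (0, 1))
(4, 0, R1, (0, 1))
(5, 0, R1, (0, 1))
(7, 0, R4, (0, 1))
(7, 0, R7, (1,))
(7, 2, R7, (1,))
(9, 0, R2, (0, 1))
(9, 0, R7, (1,))

bar 0: v0=G3 v1=G4 downbeat P8
bar 1: v0=F3 v1=D4 downbeat M6
bar 2: v0=A3 v1=A4 downbeat P8
bar 3: v0=C4 v1=E4 downbeat M3
bar 4: v0=D4 v1=D5 downbeat P8
bar 5: v0=E4 v1=E5 downbeat P8
bar 6: v0=E4 v1=B4 downbeat P5
bar 7: v0=C4 v1=F5 downbeat P4
bar 8: v0=B3 v1=D4 downbeat m3
bar 9: v0=C4 v1=C5 downbeat P8
bar 10: v0=A3 v1=F4 downbeat m6
bar 11: v0=G3 v1=G4 downbeat P8
  -> R2 @ bar 2 tick 0 v(0, 1): F3/D4 M6 -> A3/A4 P8 similar
  -> R1 @ bar 4 tick 0 v(0, 1): C4/C5 P8 -> D4/D5 P8 similar
  -> R1 @ bar 5 tick 0 v(0, 1): D4/D5 P8 -> E4/E5 P8 similar
  -> R4 @ bar 7 tick 0 v(0, 1): C4/F5 P4 untreated
  -> R7 @ bar 7 tick 0 v(1,): B4->F5 leap 6st
  -> R7 @ bar 7 tick 2 v(1,): F5->E4 leap 13st
  -> R2 @ bar 9 tick 0 v(0, 1): B3/D4 m3 -> C4/C5 P8 similar
  -> R7 @ bar 9 tick 0 v(1,): D4->C5 leap 10st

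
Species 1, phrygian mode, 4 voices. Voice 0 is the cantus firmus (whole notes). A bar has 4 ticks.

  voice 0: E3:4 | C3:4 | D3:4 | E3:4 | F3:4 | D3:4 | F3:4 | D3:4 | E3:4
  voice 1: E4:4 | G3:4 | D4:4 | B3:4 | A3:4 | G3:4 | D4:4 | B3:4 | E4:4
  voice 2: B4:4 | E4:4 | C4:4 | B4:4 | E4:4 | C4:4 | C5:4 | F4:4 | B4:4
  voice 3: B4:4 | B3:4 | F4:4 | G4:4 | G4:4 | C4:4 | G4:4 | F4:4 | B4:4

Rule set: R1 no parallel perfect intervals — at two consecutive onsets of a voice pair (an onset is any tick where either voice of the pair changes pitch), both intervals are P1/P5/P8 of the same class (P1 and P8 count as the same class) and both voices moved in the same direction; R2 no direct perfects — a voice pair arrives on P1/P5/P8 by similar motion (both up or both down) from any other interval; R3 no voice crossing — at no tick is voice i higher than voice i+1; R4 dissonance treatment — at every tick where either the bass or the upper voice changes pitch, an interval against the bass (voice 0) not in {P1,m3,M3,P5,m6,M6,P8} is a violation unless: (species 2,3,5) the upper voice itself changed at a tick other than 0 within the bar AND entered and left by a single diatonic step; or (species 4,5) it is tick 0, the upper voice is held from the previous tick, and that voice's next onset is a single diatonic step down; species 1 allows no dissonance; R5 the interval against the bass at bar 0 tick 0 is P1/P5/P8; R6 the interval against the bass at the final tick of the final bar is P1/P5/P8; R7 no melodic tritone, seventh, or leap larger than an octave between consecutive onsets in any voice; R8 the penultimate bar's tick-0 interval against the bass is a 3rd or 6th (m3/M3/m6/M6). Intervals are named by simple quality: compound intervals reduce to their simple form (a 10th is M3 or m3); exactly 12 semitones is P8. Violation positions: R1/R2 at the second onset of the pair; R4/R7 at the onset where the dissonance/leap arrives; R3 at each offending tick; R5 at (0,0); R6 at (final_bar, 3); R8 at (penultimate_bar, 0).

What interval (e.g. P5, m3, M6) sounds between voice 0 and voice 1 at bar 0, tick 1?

voice 0=E3 voice 1=E4 -> P8

P8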